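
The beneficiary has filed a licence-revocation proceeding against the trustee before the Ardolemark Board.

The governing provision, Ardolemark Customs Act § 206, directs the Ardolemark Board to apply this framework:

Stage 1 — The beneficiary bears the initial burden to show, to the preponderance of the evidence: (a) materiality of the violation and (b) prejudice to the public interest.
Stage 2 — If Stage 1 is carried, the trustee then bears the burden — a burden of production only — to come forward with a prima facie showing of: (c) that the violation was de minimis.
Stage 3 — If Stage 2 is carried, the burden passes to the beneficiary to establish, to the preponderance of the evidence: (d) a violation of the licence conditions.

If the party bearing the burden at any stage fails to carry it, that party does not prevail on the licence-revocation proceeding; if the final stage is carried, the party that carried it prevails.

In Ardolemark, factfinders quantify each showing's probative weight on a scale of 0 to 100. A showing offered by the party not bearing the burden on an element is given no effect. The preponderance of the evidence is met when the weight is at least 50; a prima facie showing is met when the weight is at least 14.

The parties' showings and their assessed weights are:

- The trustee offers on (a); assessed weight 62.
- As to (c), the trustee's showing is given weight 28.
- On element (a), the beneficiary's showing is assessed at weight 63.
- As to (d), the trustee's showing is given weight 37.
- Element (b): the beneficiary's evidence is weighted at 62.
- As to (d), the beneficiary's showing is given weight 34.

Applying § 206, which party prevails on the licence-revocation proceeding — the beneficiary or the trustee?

trustee

At Stage 1 the beneficiary must meet the preponderance of the evidence (weight is at least 50): on (a) the weight is 63 (the trustee's 62 is given no effect), which does reach 50, so (a) meets the standard; on (b) the weight is 62, ≥ 50, so (b) meets the standard.
  All elements met. The burden passes to the trustee.
At Stage 2 the trustee must meet a prima facie showing (weight is at least 14): on (c) the weight is 28, which does reach 14, so (c) meets the standard.
  Stage 2 carried; the burden shifts to the beneficiary.
At Stage 3 the beneficiary must meet the preponderance of the evidence (weight is at least 50): on (d) the weight is 34 (the trustee's 37 is given no effect), < 50, so (d) does not meet the standard.
  The beneficiary does not carry Stage 3.
So the trustee prevails.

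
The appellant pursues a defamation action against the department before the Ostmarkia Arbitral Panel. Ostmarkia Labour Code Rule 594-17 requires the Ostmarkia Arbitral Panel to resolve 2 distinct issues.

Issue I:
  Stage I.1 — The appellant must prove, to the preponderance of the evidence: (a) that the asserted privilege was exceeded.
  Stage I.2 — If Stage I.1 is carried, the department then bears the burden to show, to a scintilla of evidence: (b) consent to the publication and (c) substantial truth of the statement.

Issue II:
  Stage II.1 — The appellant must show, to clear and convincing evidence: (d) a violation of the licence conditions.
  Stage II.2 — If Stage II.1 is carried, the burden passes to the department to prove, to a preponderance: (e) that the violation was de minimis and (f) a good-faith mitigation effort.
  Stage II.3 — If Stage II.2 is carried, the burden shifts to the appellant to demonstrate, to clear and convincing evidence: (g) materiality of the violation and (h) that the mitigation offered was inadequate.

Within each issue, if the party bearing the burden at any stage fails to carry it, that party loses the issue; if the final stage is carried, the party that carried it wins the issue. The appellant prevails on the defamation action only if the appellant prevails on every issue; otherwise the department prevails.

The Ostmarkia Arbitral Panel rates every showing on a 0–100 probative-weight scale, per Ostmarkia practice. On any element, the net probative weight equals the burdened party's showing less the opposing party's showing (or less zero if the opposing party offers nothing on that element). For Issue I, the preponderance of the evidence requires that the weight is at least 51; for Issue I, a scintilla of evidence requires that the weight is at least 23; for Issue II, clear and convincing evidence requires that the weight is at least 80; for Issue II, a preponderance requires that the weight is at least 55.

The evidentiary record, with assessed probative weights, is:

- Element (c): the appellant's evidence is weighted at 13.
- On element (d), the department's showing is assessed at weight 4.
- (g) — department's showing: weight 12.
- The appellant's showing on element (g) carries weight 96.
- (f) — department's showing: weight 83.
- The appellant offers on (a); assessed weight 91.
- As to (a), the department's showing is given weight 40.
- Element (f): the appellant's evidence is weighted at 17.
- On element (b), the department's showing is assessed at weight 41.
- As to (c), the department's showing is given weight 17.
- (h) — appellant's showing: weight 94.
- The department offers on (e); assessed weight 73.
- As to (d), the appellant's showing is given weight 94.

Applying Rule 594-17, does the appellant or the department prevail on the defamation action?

— Issue I —
At Stage I.1 the appellant must meet the preponderance of the evidence (weight is at least 51): on (a) the weight is 91 less the opposing 40 gives net 51, ≥ 51, so (a) meets the standard.
  All elements met. The burden passes to the department.
At Stage I.2 the department must meet a scintilla of evidence (weight is at least 23): on (b) the weight is 41, which does reach 23, so (b) meets the standard; on (c) the weight is 17 less the opposing 13 gives net 4, < 23, so (c) does not meet the standard.
  The department does not carry Stage I.2.
So the appellant prevails on this issue.
— Issue II —
At Stage II.1 the appellant must meet clear and convincing evidence (weight is at least 80): on (d) the weight is 94 less the opposing 4 gives net 90, ≥ 80, so (d) meets the standard.
  Stage II.1 carried; the burden shifts to the department.
At Stage II.2 the department must meet a preponderance (weight is at least 55): on (e) the weight is 73, which does reach 55, so (e) meets the standard; on (f) the weight is 83 less the opposing 17 gives net 66, ≥ 55, so (f) meets the standard.
  All elements met. The burden passes to the appellant.
At Stage II.3 the appellant must meet clear and convincing evidence (weight is at least 80): on (g) the weight is 96 less the opposing 12 gives net 84, ≥ 80, so (g) meets the standard; on (h) the weight is 94, ≥ 80, so (h) meets the standard.
  The appellant carries the last stage.
All stages carried — the appellant prevails on this issue.
Per-issue: Issue I → appellant; Issue II → appellant. The appellant must prevail on every issue; overall, the appellant prevails.

appellant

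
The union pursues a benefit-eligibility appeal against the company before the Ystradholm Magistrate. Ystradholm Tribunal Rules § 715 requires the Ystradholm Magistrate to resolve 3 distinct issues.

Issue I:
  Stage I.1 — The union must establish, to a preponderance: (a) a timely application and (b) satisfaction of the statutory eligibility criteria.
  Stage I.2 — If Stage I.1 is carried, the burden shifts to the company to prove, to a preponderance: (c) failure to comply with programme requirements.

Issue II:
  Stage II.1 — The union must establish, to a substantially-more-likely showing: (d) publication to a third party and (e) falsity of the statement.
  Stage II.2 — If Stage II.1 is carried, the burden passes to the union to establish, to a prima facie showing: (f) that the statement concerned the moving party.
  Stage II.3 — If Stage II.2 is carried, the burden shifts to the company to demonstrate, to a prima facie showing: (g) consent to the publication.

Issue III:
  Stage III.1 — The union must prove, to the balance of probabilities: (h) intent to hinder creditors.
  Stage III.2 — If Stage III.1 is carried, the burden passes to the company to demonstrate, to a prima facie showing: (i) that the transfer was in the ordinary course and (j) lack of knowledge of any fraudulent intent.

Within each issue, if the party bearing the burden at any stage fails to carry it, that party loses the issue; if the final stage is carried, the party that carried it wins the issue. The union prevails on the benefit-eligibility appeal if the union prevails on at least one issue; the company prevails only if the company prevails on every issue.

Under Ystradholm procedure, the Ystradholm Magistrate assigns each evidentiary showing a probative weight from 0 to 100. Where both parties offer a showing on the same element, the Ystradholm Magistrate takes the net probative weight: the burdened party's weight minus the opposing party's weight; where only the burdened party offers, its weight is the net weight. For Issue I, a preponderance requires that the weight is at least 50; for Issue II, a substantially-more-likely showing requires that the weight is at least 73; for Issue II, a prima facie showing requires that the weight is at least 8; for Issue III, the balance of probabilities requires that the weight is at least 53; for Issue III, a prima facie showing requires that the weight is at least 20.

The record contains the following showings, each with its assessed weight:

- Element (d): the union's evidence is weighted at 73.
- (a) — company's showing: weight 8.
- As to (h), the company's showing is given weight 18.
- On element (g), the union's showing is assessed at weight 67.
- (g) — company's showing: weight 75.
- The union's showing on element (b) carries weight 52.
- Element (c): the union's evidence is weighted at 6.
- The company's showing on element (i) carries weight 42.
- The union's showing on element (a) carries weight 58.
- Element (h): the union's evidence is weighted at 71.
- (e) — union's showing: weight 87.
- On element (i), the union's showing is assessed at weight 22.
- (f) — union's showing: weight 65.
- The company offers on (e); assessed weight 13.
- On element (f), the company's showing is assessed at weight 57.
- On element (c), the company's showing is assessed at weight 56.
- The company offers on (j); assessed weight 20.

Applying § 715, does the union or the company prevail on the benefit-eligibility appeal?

— Issue I —
At Stage I.1 the union must meet a preponderance (weight is at least 50): on (a) the weight is 58 less the opposing 8 gives net 50, ≥ 50, so (a) meets the standard; on (b) the weight is 52, ≥ 50, so (b) meets the standard.
  The union carries Stage I.1; the company now bears the burden.
At Stage I.2 the company must meet a preponderance (weight is at least 50): on (c) the weight is 56 less the opposing 6 gives net 50, ≥ 50, so (c) meets the standard.
  All elements met at the final stage.
Every stage carried; the company prevails on this issue.
— Issue II —
Stage II.1 — burden on union; standard: a substantially-more-likely showing (weight is at least 73).
    (d): 73 ≥ 73 [met]
    (e): 87 − 13 = 74 ≥ 73 [met]
  All elements met. The union retains the burden for Stage II.2.
Stage II.2 — burden on union; standard: a prima facie showing (weight is at least 8).
    (f): 65 − 57 = 8 ≥ 8 [met]
  All elements met. The burden passes to the company.
Stage II.3 — burden on company; standard: a prima facie showing (weight is at least 8).
    (g): 75 − 67 = 8 ≥ 8 [met]
  Stage II.3 carried; the final stage is satisfied.
All stages carried — the company prevails on this issue.
— Issue III —
Stage III.1 — burden on union; standard: the balance of probabilities (weight is at least 53).
    (h): 71 − 18 = 53 ≥ 53 [met]
  The union carries Stage III.1; the company now bears the burden.
Stage III.2 — burden on company; standard: a prima facie showing (weight is at least 20).
    (i): 42 − 22 = 20 ≥ 20 [met]
    (j): 20 ≥ 20 [met]
  The company carries the last stage.
All stages carried — the company prevails on this issue.
Per-issue: Issue I → company; Issue II → company; Issue III → company. The union must prevail on at least one issue; overall, the company prevails.

company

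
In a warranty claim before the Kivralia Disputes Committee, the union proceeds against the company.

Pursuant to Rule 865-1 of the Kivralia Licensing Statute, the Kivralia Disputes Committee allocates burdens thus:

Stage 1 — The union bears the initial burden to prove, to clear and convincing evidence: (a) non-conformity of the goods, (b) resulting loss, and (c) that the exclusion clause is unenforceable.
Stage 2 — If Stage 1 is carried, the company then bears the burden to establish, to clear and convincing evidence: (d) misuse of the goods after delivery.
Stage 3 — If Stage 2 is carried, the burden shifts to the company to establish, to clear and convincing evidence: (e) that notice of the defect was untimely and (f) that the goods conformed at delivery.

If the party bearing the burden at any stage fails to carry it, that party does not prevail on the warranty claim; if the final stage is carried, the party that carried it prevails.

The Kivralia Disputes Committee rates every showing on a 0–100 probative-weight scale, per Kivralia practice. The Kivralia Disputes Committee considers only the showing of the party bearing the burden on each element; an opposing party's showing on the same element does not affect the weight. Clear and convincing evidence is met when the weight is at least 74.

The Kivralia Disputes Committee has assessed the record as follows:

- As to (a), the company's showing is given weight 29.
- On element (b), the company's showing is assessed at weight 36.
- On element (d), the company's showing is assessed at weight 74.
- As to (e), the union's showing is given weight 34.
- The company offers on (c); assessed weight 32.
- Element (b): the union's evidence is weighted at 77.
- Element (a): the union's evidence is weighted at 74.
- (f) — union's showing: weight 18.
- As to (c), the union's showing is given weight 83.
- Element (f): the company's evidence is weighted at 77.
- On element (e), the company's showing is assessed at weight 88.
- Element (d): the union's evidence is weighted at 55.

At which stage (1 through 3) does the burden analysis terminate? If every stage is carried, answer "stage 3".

stage 3

Stage 1 — burden on union; standard: clear and convincing evidence (weight is at least 74).
    (a): 74 (company's 29 disregarded) ≥ 74 [met]
    (b): 77 (company's 36 disregarded) ≥ 74 [met]
    (c): 83 (company's 32 disregarded) ≥ 74 [met]
  Stage 1 is satisfied; the onus moves to the company.
Stage 2 — burden on company; standard: clear and convincing evidence (weight is at least 74).
    (d): 74 (union's 55 disregarded) ≥ 74 [met]
  All elements met. The company retains the burden for Stage 3.
Stage 3 — burden on company; standard: clear and convincing evidence (weight is at least 74).
    (e): 88 (union's 34 disregarded) ≥ 74 [met]
    (f): 77 (union's 18 disregarded) ≥ 74 [met]
  All elements met at the final stage.
With every stage satisfied, the company prevails.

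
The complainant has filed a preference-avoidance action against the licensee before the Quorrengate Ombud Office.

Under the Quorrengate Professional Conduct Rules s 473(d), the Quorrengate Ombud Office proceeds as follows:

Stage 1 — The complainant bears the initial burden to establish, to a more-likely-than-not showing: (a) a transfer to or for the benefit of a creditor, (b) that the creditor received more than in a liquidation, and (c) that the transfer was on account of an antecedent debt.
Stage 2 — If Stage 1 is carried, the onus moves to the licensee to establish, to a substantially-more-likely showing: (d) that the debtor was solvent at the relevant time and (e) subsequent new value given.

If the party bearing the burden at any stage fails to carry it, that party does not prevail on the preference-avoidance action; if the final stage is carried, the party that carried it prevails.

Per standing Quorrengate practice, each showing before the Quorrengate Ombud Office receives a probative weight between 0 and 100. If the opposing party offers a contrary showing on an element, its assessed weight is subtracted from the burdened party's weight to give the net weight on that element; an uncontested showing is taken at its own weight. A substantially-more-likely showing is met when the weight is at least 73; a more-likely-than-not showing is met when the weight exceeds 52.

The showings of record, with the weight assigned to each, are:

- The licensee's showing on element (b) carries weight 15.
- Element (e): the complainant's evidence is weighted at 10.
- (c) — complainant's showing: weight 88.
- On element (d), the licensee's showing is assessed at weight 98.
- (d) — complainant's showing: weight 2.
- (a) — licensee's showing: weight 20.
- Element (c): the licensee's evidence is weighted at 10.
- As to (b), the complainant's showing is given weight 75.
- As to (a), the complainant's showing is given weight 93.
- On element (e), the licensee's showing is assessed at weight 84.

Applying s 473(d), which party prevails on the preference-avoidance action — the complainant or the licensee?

Stage 1 — burden on complainant; standard: a more-likely-than-not showing (weight exceeds 52).
    (a): 93 − 20 = 73 > 52 [met]
    (b): 75 − 15 = 60 > 52 [met]
    (c): 88 − 10 = 78 > 52 [met]
  All elements met. The burden passes to the licensee.
Stage 2 — burden on licensee; standard: a substantially-more-likely showing (weight is at least 73).
    (d): 98 − 2 = 96 ≥ 73 [met]
    (e): 84 − 10 = 74 ≥ 73 [met]
  The licensee carries the last stage.
All stages carried — the licensee prevails.

licensee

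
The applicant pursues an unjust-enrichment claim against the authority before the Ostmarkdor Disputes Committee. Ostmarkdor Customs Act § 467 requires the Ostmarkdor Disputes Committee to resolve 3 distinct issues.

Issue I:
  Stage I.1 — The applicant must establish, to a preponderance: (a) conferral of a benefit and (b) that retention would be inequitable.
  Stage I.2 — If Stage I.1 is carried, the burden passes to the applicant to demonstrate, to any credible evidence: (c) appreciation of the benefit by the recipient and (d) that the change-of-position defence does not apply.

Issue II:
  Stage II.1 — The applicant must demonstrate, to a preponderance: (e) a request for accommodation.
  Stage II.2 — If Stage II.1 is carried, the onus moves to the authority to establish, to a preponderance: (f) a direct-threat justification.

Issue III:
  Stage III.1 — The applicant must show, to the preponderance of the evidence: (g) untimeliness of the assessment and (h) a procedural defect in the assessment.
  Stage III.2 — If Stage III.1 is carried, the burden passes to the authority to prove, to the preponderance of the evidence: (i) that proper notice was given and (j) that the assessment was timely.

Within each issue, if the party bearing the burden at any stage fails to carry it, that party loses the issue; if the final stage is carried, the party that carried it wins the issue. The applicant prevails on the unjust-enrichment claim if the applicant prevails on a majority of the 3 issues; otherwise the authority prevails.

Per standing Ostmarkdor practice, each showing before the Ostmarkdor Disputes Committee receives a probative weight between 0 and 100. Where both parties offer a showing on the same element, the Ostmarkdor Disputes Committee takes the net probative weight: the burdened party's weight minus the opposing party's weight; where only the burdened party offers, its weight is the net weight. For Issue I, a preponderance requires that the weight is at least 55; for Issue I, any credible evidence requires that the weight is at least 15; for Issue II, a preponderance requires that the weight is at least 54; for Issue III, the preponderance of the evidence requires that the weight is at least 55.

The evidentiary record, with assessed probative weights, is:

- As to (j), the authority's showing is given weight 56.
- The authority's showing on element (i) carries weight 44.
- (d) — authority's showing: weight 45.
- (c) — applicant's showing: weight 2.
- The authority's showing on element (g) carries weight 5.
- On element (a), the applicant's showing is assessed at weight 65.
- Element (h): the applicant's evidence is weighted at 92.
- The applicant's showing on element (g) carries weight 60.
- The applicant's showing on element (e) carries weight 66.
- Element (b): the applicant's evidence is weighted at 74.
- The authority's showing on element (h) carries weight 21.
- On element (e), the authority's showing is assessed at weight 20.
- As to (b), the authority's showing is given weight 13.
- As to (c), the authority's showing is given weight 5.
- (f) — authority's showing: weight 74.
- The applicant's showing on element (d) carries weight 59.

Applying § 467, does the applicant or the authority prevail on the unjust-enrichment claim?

— Issue I —
At Stage I.1 the applicant must meet a preponderance (weight is at least 55): on (a) the weight is 65, which does reach 55, so (a) meets the standard; on (b) the weight is 74 less the opposing 13 gives net 61, ≥ 55, so (b) meets the standard.
  Stage I.1 is satisfied; the applicant continues to bear the burden.
At Stage I.2 the applicant must meet any credible evidence (weight is at least 15): on (c) the weight is 2 less the opposing 5 gives net -3, < 15, so (c) does not meet the standard; on (d) the weight is 59 less the opposing 45 gives net 14, < 15, so (d) does not meet the standard.
  Stage I.2 not carried; the applicant fails its burden.
The authority prevails on this issue.
— Issue II —
Stage II.1 (applicant, a preponderance, weight is at least 54): (e) net 66−20=46 < 54 — fails.
  Not every element is met, so the applicant fails to carry Stage II.1.
The analysis ends at Stage II.1; the authority prevails on this issue.
— Issue III —
Stage III.1 — burden on applicant; standard: the preponderance of the evidence (weight is at least 55).
    (g): 60 − 5 = 55 ≥ 55 [met]
    (h): 92 − 21 = 71 ≥ 55 [met]
  The applicant carries Stage III.1; the authority now bears the burden.
Stage III.2 — burden on authority; standard: the preponderance of the evidence (weight is at least 55).
    (i): 44 < 55 [not met]
    (j): 56 ≥ 55 [met]
  The authority does not carry Stage III.2.
The analysis ends at Stage III.2; the applicant prevails on this issue.
Per-issue: Issue I → authority; Issue II → authority; Issue III → applicant. The applicant must prevail on a majority of issues; overall, the authority prevails.

authority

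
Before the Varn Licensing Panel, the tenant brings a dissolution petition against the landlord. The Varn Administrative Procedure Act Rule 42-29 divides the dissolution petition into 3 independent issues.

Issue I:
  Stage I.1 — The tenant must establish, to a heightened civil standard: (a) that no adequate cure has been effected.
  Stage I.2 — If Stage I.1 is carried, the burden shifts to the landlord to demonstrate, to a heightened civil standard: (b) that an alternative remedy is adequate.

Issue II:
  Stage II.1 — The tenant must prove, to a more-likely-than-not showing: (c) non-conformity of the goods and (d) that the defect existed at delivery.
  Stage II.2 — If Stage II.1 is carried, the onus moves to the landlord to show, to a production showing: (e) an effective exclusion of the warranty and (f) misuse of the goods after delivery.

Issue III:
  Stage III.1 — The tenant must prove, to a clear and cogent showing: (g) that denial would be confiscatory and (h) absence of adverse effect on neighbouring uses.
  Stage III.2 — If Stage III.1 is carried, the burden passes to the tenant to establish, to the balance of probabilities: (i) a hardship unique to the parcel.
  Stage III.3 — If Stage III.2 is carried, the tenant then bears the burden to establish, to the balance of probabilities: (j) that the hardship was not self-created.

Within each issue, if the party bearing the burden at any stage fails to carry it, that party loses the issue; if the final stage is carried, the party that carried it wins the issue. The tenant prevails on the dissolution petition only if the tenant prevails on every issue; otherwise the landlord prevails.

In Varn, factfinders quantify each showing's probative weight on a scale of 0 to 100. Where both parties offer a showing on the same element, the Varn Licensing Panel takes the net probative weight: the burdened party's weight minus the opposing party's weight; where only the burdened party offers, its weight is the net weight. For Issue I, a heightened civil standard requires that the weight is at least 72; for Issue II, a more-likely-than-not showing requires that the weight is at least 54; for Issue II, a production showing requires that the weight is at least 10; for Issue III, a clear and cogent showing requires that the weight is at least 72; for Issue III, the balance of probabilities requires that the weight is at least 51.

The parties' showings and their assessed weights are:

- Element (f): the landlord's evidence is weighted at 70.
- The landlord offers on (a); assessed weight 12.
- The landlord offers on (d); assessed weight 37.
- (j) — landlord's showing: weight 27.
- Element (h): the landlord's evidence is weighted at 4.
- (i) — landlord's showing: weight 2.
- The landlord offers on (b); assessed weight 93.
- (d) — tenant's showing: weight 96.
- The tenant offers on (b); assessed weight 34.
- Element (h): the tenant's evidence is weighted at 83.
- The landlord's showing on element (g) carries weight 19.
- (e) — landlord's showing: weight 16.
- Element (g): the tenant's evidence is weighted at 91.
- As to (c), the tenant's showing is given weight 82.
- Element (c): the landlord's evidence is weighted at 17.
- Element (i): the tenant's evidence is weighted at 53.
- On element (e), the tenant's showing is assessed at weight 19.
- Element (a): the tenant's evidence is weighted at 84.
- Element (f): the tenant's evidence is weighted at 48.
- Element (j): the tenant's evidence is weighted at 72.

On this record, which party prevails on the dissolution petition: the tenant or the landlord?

— Issue I —
Stage I.1 (tenant, a heightened civil standard, weight is at least 72): (a) net 84−12=72 ≥ 72 — meets.
  The tenant carries Stage I.1; the landlord now bears the burden.
Stage I.2 (landlord, a heightened civil standard, weight is at least 72): (b) net 93−34=59 < 72 — fails.
  The landlord does not carry Stage I.2.
The analysis ends at Stage I.2; the tenant prevails on this issue.
— Issue II —
Stage II.1 — burden on tenant; standard: a more-likely-than-not showing (weight is at least 54).
    (c): 82 − 17 = 65 ≥ 54 [met]
    (d): 96 − 37 = 59 ≥ 54 [met]
  All elements met. The burden passes to the landlord.
Stage II.2 — burden on landlord; standard: a production showing (weight is at least 10).
    (e): 16 − 19 = -3 < 10 [not met]
    (f): 70 − 48 = 22 ≥ 10 [met]
  The landlord does not carry Stage II.2.
The analysis ends at Stage II.2; the tenant prevails on this issue.
— Issue III —
Stage III.1 — burden on tenant; standard: a clear and cogent showing (weight is at least 72).
    (g): 91 − 19 = 72 ≥ 72 [met]
    (h): 83 − 4 = 79 ≥ 72 [met]
  All elements met. The tenant retains the burden for Stage III.2.
Stage III.2 — burden on tenant; standard: the balance of probabilities (weight is at least 51).
    (i): 53 − 2 = 51 ≥ 51 [met]
  Stage III.2 carried; the burden remains with the tenant.
Stage III.3 — burden on tenant; standard: the balance of probabilities (weight is at least 51).
    (j): 72 − 27 = 45 < 51 [not met]
  The tenant does not carry Stage III.3.
So the landlord prevails on this issue.
Per-issue: Issue I → tenant; Issue II → tenant; Issue III → landlord. The tenant must prevail on every issue; overall, the landlord prevails.

landlord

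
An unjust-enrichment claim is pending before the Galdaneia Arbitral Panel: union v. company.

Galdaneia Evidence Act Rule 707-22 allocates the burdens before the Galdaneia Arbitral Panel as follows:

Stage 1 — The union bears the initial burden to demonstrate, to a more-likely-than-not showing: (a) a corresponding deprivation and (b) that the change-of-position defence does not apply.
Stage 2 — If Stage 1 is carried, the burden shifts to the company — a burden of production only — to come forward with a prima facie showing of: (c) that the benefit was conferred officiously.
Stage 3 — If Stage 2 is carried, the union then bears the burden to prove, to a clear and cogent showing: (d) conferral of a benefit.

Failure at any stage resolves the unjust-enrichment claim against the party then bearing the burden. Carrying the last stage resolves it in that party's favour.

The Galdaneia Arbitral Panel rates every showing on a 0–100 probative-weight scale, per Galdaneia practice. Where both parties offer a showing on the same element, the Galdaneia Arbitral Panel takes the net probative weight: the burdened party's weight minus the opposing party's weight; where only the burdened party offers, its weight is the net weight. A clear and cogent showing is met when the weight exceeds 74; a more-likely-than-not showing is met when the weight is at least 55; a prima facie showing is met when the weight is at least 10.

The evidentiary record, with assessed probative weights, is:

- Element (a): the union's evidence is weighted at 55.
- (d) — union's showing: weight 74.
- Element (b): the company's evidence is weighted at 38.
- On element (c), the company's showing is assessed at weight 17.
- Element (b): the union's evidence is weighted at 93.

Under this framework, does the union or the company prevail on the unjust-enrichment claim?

company

Stage 1 (union, a more-likely-than-not showing, weight is at least 55): (a) 55 ≥ 55 — meets; (b) net 93−38=55 ≥ 55 — meets.
  The union carries Stage 1; the company now bears the burden.
Stage 2 (company, a prima facie showing, weight is at least 10): (c) 17 ≥ 10 — meets.
  All elements met. The burden passes to the union.
Stage 3 (union, a clear and cogent showing, weight exceeds 74): (d) 74 ≤ 74 — fails.
  The union does not carry Stage 3.
So the company prevails.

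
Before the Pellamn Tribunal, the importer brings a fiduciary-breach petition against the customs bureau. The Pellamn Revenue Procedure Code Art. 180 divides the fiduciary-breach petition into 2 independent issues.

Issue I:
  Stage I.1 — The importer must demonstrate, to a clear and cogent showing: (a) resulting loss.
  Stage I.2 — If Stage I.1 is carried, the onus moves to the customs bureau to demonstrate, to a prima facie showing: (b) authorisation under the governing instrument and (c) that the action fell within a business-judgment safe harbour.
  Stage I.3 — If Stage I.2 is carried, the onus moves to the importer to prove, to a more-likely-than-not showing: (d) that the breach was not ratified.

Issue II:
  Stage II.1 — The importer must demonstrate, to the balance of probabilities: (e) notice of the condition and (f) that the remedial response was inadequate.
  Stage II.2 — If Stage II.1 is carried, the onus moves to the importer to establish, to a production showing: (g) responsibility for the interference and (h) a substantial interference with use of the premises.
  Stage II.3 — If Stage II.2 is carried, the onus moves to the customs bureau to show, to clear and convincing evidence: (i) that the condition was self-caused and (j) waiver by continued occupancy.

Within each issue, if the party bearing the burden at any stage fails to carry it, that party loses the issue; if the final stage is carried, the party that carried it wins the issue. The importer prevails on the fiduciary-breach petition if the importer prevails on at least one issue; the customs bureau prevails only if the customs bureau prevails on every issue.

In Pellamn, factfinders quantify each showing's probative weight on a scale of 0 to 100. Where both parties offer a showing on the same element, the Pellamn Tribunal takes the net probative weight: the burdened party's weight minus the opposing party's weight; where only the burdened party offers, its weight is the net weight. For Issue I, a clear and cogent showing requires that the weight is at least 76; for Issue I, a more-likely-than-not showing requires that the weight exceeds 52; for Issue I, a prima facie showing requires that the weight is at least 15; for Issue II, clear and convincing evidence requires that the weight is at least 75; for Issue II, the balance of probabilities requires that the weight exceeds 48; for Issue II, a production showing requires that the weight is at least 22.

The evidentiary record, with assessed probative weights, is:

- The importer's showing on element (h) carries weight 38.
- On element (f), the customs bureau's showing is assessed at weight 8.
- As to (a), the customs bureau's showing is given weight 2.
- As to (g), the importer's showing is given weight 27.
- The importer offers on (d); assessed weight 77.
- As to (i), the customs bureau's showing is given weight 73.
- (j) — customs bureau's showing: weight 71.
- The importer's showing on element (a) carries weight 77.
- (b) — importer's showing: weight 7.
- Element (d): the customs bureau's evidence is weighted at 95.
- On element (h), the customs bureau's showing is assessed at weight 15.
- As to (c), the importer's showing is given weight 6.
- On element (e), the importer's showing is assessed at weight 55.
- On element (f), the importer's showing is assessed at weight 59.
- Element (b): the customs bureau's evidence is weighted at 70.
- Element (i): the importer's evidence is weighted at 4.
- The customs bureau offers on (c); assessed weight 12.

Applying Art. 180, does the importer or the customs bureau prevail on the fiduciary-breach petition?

importer

— Issue I —
At Stage I.1 the importer must meet a clear and cogent showing (weight is at least 76): on (a) the weight is 77 less the opposing 2 gives net 75, < 76, so (a) does not meet the standard.
  Not every element is met, so the importer fails to carry Stage I.1.
The customs bureau prevails on this issue.
— Issue II —
Stage II.1 (importer, the balance of probabilities, weight exceeds 48): (e) 55 > 48 — meets; (f) net 59−8=51 > 48 — meets.
  All elements met. The importer retains the burden for Stage II.2.
Stage II.2 (importer, a production showing, weight is at least 22): (g) 27 ≥ 22 — meets; (h) net 38−15=23 ≥ 22 — meets.
  The importer carries Stage II.2; the customs bureau now bears the burden.
Stage II.3 (customs bureau, clear and convincing evidence, weight is at least 75): (i) net 73−4=69 < 75 — fails; (j) 71 < 75 — fails.
  The customs bureau does not carry Stage II.3.
The analysis ends at Stage II.3; the importer prevails on this issue.
Per-issue: Issue I → customs bureau; Issue II → importer. The importer must prevail on at least one issue; overall, the importer prevails.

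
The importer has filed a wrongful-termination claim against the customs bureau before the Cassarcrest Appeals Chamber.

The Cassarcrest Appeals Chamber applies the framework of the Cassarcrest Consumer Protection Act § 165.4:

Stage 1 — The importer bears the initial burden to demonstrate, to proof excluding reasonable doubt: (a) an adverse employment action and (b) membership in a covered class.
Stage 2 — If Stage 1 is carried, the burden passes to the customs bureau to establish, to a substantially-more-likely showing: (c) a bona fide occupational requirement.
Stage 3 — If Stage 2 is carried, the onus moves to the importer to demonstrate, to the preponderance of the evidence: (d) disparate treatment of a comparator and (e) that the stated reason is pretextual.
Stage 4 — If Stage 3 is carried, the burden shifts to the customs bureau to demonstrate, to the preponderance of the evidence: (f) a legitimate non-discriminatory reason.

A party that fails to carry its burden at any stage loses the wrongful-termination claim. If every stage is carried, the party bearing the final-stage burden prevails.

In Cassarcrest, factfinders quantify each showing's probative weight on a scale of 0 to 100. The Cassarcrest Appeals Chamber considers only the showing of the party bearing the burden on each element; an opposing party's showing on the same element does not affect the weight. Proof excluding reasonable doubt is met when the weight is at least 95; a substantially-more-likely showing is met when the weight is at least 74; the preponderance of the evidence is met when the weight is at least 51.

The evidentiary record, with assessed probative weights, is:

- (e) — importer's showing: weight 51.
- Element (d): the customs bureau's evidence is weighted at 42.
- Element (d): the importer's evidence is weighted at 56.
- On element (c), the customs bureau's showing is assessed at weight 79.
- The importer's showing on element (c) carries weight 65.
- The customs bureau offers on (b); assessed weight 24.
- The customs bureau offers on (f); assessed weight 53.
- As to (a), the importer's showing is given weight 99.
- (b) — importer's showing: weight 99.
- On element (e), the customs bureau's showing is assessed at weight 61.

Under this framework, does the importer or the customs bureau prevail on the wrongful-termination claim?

Stage 1 (importer, proof excluding reasonable doubt, weight is at least 95): (a) 99 ≥ 95 — meets; (b) 99 (customs bureau's 24 disregarded) ≥ 95 — meets.
  All elements met. The burden passes to the customs bureau.
Stage 2 (customs bureau, a substantially-more-likely showing, weight is at least 74): (c) 79 (importer's 65 disregarded) ≥ 74 — meets.
  The customs bureau carries Stage 2; the importer now bears the burden.
Stage 3 (importer, the preponderance of the evidence, weight is at least 51): (d) 56 (customs bureau's 42 disregarded) ≥ 51 — meets; (e) 51 (customs bureau's 61 disregarded) ≥ 51 — meets.
  Stage 3 carried; the burden shifts to the customs bureau.
Stage 4 (customs bureau, the preponderance of the evidence, weight is at least 51): (f) 53 ≥ 51 — meets.
  Stage 4 carried; the final stage is satisfied.
Every stage carried; the customs bureau prevails.

customs bureau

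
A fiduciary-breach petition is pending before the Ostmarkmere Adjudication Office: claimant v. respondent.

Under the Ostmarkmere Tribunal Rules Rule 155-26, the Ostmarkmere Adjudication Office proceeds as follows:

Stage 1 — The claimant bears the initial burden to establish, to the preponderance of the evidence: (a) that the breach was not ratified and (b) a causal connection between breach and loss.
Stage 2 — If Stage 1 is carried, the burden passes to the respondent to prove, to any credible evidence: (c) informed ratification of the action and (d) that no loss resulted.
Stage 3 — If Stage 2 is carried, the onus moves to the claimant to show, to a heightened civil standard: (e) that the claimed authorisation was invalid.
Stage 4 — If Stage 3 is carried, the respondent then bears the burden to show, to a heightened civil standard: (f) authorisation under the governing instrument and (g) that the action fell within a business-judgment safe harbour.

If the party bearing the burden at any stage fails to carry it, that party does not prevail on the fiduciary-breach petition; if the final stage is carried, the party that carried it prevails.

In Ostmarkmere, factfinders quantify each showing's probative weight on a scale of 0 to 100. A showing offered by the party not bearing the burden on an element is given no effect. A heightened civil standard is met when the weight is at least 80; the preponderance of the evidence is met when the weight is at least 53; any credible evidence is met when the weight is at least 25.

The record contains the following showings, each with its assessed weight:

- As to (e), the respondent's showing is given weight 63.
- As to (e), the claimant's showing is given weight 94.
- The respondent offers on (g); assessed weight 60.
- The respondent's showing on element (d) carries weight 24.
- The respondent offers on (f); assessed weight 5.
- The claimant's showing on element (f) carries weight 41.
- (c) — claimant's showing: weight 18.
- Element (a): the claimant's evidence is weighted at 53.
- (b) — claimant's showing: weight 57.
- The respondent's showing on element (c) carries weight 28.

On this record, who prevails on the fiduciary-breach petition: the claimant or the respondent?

claimant

At Stage 1 the claimant must meet the preponderance of the evidence (weight is at least 53): on (a) the weight is 53, ≥ 53, so (a) meets the standard; on (b) the weight is 57, ≥ 53, so (b) meets the standard.
  Stage 1 is satisfied; the onus moves to the respondent.
At Stage 2 the respondent must meet any credible evidence (weight is at least 25): on (c) the weight is 28 (the claimant's 18 is given no effect), ≥ 25, so (c) meets the standard; on (d) the weight is 24, < 25, so (d) does not meet the standard.
  Stage 2 not carried; the respondent fails its burden.
So the claimant prevails.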